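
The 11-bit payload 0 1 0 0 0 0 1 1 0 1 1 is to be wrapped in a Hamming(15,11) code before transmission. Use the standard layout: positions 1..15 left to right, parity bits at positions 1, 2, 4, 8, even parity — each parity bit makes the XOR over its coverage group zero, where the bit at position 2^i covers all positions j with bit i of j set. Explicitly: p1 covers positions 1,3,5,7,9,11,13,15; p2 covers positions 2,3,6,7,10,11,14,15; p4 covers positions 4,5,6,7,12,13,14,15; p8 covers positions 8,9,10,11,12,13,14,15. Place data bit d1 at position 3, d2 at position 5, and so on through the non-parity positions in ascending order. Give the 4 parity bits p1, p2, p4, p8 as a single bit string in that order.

Place data bits at non-power-of-two positions: b3=0, b5=1, b6=0, b7=0, b9=0, b10=0, b11=1, b12=1, b13=0, b14=1, b15=1.
p1 = XOR of data positions {3,5,7,9,11,13,15} = 0⊕1⊕0⊕0⊕1⊕0⊕1 = 1
p2 = XOR of data positions {3,6,7,10,11,14,15} = 0⊕0⊕0⊕0⊕1⊕1⊕1 = 1
p4 = XOR of data positions {5,6,7,12,13,14,15} = 1⊕0⊕0⊕1⊕0⊕1⊕1 = 0
p8 = XOR of data positions {9,10,11,12,13,14,15} = 0⊕0⊕1⊕1⊕0⊕1⊕1 = 0
Parity bits p1,p2,p4,p8 = 1100

1100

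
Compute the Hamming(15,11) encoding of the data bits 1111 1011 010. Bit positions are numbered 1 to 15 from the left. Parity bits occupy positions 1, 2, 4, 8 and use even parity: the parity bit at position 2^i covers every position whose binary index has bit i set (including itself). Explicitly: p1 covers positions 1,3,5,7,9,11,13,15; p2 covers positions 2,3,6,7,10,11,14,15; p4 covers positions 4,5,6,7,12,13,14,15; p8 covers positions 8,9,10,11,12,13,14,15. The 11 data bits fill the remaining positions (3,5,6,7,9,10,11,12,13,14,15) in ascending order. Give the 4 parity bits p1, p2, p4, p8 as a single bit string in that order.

1110

Place data bits at non-power-of-two positions: b3=1, b5=1, b6=1, b7=1, b9=1, b10=0, b11=1, b12=1, b13=0, b14=1, b15=0.
p1 = XOR of data positions {3,5,7,9,11,13,15} = 1⊕1⊕1⊕1⊕1⊕0⊕0 = 1
p2 = XOR of data positions {3,6,7,10,11,14,15} = 1⊕1⊕1⊕0⊕1⊕1⊕0 = 1
p4 = XOR of data positions {5,6,7,12,13,14,15} = 1⊕1⊕1⊕1⊕0⊕1⊕0 = 1
p8 = XOR of data positions {9,10,11,12,13,14,15} = 1⊕0⊕1⊕1⊕0⊕1⊕0 = 0
Parity bits p1,p2,p4,p8 = 1110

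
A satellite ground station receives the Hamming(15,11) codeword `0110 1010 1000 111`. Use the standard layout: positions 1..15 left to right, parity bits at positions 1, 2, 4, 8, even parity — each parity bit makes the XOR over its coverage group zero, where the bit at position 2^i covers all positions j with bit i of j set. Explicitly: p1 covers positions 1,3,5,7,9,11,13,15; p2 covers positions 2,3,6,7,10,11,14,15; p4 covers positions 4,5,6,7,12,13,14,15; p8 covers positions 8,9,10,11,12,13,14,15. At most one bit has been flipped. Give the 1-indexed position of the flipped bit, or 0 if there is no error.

6

s1: b1⊕b3⊕b5⊕b7⊕b9⊕b11⊕b13⊕b15 = 0⊕1⊕1⊕1⊕1⊕0⊕1⊕1 = 0
s2: b2⊕b3⊕b6⊕b7⊕b10⊕b11⊕b14⊕b15 = 1⊕1⊕0⊕1⊕0⊕0⊕1⊕1 = 1
s4: b4⊕b5⊕b6⊕b7⊕b12⊕b13⊕b14⊕b15 = 0⊕1⊕0⊕1⊕0⊕1⊕1⊕1 = 1
s8: b8⊕b9⊕b10⊕b11⊕b12⊕b13⊕b14⊕b15 = 0⊕1⊕0⊕0⊕0⊕1⊕1⊕1 = 0
Syndrome (s8...s1) = 0110 → position 6.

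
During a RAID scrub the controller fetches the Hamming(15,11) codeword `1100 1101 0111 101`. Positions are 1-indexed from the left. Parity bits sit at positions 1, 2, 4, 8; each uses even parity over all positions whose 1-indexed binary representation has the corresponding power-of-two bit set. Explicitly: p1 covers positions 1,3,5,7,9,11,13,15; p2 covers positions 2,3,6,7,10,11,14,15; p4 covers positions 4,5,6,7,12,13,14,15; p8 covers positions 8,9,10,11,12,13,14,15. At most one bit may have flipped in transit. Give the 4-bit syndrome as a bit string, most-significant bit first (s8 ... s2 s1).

s1: b1⊕b3⊕b5⊕b7⊕b9⊕b11⊕b13⊕b15 = 1⊕0⊕1⊕0⊕0⊕1⊕1⊕1 = 1
s2: b2⊕b3⊕b6⊕b7⊕b10⊕b11⊕b14⊕b15 = 1⊕0⊕1⊕0⊕1⊕1⊕0⊕1 = 1
s4: b4⊕b5⊕b6⊕b7⊕b12⊕b13⊕b14⊕b15 = 0⊕1⊕1⊕0⊕1⊕1⊕0⊕1 = 1
s8: b8⊕b9⊕b10⊕b11⊕b12⊕b13⊕b14⊕b15 = 1⊕0⊕1⊕1⊕1⊕1⊕0⊕1 = 0
Syndrome (s8...s1) = 0111 → position 7.

0111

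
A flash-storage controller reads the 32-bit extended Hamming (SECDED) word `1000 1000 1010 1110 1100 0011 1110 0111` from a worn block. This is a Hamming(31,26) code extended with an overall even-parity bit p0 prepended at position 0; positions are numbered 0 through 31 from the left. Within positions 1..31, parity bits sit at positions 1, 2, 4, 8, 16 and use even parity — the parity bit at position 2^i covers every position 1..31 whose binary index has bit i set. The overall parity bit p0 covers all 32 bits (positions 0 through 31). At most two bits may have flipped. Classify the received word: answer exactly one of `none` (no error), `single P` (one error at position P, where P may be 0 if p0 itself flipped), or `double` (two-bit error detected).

s1: b1⊕b3⊕b5⊕b7⊕b9⊕b11⊕b13⊕b15⊕b17⊕b19⊕b21⊕b23⊕b25⊕b27⊕b29⊕b31 = 0⊕0⊕0⊕0⊕0⊕0⊕1⊕0⊕1⊕0⊕0⊕1⊕1⊕0⊕1⊕1 = 0
s2: b2⊕b3⊕b6⊕b7⊕b10⊕b11⊕b14⊕b15⊕b18⊕b19⊕b22⊕b23⊕b26⊕b27⊕b30⊕b31 = 0⊕0⊕0⊕0⊕1⊕0⊕1⊕0⊕0⊕0⊕1⊕1⊕1⊕0⊕1⊕1 = 1
s4: b4⊕b5⊕b6⊕b7⊕b12⊕b13⊕b14⊕b15⊕b20⊕b21⊕b22⊕b23⊕b28⊕b29⊕b30⊕b31 = 1⊕0⊕0⊕0⊕1⊕1⊕1⊕0⊕0⊕0⊕1⊕1⊕0⊕1⊕1⊕1 = 1
s8: b8⊕b9⊕b10⊕b11⊕b12⊕b13⊕b14⊕b15⊕b24⊕b25⊕b26⊕b27⊕b28⊕b29⊕b30⊕b31 = 1⊕0⊕1⊕0⊕1⊕1⊕1⊕0⊕1⊕1⊕1⊕0⊕0⊕1⊕1⊕1 = 1
s16: b16⊕b17⊕b18⊕b19⊕b20⊕b21⊕b22⊕b23⊕b24⊕b25⊕b26⊕b27⊕b28⊕b29⊕b30⊕b31 = 1⊕1⊕0⊕0⊕0⊕0⊕1⊕1⊕1⊕1⊕1⊕0⊕0⊕1⊕1⊕1 = 0
Syndrome (s16...s1) = 01110 → position 14.
Overall parity (XOR of all 32 bits, including p0): 1⊕0⊕0⊕0⊕1⊕0⊕0⊕0⊕1⊕0⊕1⊕0⊕1⊕1⊕1⊕0⊕1⊕1⊕0⊕0⊕0⊕0⊕1⊕1⊕1⊕1⊕1⊕0⊕0⊕1⊕1⊕1 = 1
Overall=1, syndrome position=14 → single-bit error at position 14.

single 14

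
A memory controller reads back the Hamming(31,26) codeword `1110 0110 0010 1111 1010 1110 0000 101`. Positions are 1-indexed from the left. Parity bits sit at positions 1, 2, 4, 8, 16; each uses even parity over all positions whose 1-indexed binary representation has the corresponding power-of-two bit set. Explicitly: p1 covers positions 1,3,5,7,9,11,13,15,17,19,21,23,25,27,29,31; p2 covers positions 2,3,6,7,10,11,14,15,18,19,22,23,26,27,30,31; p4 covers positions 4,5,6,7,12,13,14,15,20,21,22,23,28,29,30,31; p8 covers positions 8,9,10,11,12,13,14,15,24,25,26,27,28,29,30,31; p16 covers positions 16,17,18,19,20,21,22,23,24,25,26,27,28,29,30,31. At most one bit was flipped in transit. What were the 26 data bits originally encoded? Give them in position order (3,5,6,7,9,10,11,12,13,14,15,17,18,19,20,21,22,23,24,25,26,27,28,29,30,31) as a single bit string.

10110010111101011100000101

s1: b1⊕b3⊕b5⊕b7⊕b9⊕b11⊕b13⊕b15⊕b17⊕b19⊕b21⊕b23⊕b25⊕b27⊕b29⊕b31 = 1⊕1⊕0⊕1⊕0⊕1⊕1⊕1⊕1⊕1⊕1⊕1⊕0⊕0⊕1⊕1 = 0
s2: b2⊕b3⊕b6⊕b7⊕b10⊕b11⊕b14⊕b15⊕b18⊕b19⊕b22⊕b23⊕b26⊕b27⊕b30⊕b31 = 1⊕1⊕1⊕1⊕0⊕1⊕1⊕1⊕0⊕1⊕1⊕1⊕0⊕0⊕0⊕1 = 1
s4: b4⊕b5⊕b6⊕b7⊕b12⊕b13⊕b14⊕b15⊕b20⊕b21⊕b22⊕b23⊕b28⊕b29⊕b30⊕b31 = 0⊕0⊕1⊕1⊕0⊕1⊕1⊕1⊕0⊕1⊕1⊕1⊕0⊕1⊕0⊕1 = 0
s8: b8⊕b9⊕b10⊕b11⊕b12⊕b13⊕b14⊕b15⊕b24⊕b25⊕b26⊕b27⊕b28⊕b29⊕b30⊕b31 = 0⊕0⊕0⊕1⊕0⊕1⊕1⊕1⊕0⊕0⊕0⊕0⊕0⊕1⊕0⊕1 = 0
s16: b16⊕b17⊕b18⊕b19⊕b20⊕b21⊕b22⊕b23⊕b24⊕b25⊕b26⊕b27⊕b28⊕b29⊕b30⊕b31 = 1⊕1⊕0⊕1⊕0⊕1⊕1⊕1⊕0⊕0⊕0⊕0⊕0⊕1⊕0⊕1 = 0
Syndrome (s16...s1) = 00010 → position 2.
Flip bit 2: corrected codeword = 1010011000101111101011100000101
Data bits at positions 3,5,6,7,9,10,11,12,13,14,15,17,18,19,20,21,22,23,24,25,26,27,28,29,30,31: 10110010111101011100000101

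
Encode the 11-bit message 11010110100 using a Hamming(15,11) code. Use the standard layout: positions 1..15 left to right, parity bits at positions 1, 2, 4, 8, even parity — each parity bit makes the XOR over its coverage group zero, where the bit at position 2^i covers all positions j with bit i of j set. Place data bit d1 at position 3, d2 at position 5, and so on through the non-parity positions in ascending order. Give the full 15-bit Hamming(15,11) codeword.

101110110110100

Place data bits at non-power-of-two positions: b3=1, b5=1, b6=0, b7=1, b9=0, b10=1, b11=1, b12=0, b13=1, b14=0, b15=0.
p1 = XOR of data positions {3,5,7,9,11,13,15} = 1⊕1⊕1⊕0⊕1⊕1⊕0 = 1
p2 = XOR of data positions {3,6,7,10,11,14,15} = 1⊕0⊕1⊕1⊕1⊕0⊕0 = 0
p4 = XOR of data positions {5,6,7,12,13,14,15} = 1⊕0⊕1⊕0⊕1⊕0⊕0 = 1
p8 = XOR of data positions {9,10,11,12,13,14,15} = 0⊕1⊕1⊕0⊕1⊕0⊕0 = 1
Codeword b1..b15 = 101110110110100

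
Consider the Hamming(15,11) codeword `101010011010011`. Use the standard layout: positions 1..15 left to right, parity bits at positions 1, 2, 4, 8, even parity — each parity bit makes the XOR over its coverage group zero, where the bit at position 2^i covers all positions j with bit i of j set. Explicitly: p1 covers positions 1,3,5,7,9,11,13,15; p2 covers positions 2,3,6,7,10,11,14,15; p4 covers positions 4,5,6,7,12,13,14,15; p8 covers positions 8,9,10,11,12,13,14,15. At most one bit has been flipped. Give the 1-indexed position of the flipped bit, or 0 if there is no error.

s1: b1⊕b3⊕b5⊕b7⊕b9⊕b11⊕b13⊕b15 = 1⊕1⊕1⊕0⊕1⊕1⊕0⊕1 = 0
s2: b2⊕b3⊕b6⊕b7⊕b10⊕b11⊕b14⊕b15 = 0⊕1⊕0⊕0⊕0⊕1⊕1⊕1 = 0
s4: b4⊕b5⊕b6⊕b7⊕b12⊕b13⊕b14⊕b15 = 0⊕1⊕0⊕0⊕0⊕0⊕1⊕1 = 1
s8: b8⊕b9⊕b10⊕b11⊕b12⊕b13⊕b14⊕b15 = 1⊕1⊕0⊕1⊕0⊕0⊕1⊕1 = 1
Syndrome (s8...s1) = 1100 → position 12.

12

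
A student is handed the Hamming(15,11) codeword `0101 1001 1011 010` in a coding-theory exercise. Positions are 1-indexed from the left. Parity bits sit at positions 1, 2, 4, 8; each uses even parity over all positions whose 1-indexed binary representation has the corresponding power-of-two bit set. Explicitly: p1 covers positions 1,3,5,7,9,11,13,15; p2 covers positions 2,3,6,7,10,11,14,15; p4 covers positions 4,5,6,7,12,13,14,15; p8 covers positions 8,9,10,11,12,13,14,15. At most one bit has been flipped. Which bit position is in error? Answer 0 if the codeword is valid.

s1: b1⊕b3⊕b5⊕b7⊕b9⊕b11⊕b13⊕b15 = 0⊕0⊕1⊕0⊕1⊕1⊕0⊕0 = 1
s2: b2⊕b3⊕b6⊕b7⊕b10⊕b11⊕b14⊕b15 = 1⊕0⊕0⊕0⊕0⊕1⊕1⊕0 = 1
s4: b4⊕b5⊕b6⊕b7⊕b12⊕b13⊕b14⊕b15 = 1⊕1⊕0⊕0⊕1⊕0⊕1⊕0 = 0
s8: b8⊕b9⊕b10⊕b11⊕b12⊕b13⊕b14⊕b15 = 1⊕1⊕0⊕1⊕1⊕0⊕1⊕0 = 1
Syndrome (s8...s1) = 1011 → position 11.

11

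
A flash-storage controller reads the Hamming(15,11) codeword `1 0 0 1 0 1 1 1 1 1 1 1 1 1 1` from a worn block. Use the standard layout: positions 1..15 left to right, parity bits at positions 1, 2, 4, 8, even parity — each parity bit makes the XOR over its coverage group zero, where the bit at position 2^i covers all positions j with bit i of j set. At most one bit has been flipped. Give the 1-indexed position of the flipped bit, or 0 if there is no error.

4

s1: b1⊕b3⊕b5⊕b7⊕b9⊕b11⊕b13⊕b15 = 1⊕0⊕0⊕1⊕1⊕1⊕1⊕1 = 0
s2: b2⊕b3⊕b6⊕b7⊕b10⊕b11⊕b14⊕b15 = 0⊕0⊕1⊕1⊕1⊕1⊕1⊕1 = 0
s4: b4⊕b5⊕b6⊕b7⊕b12⊕b13⊕b14⊕b15 = 1⊕0⊕1⊕1⊕1⊕1⊕1⊕1 = 1
s8: b8⊕b9⊕b10⊕b11⊕b12⊕b13⊕b14⊕b15 = 1⊕1⊕1⊕1⊕1⊕1⊕1⊕1 = 0
Syndrome (s8...s1) = 0100 → position 4.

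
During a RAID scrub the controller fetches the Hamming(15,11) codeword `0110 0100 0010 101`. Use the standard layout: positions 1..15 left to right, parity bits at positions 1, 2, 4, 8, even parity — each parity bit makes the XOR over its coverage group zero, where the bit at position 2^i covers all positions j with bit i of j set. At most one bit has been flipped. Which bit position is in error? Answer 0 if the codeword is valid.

s1: b1⊕b3⊕b5⊕b7⊕b9⊕b11⊕b13⊕b15 = 0⊕1⊕0⊕0⊕0⊕1⊕1⊕1 = 0
s2: b2⊕b3⊕b6⊕b7⊕b10⊕b11⊕b14⊕b15 = 1⊕1⊕1⊕0⊕0⊕1⊕0⊕1 = 1
s4: b4⊕b5⊕b6⊕b7⊕b12⊕b13⊕b14⊕b15 = 0⊕0⊕1⊕0⊕0⊕1⊕0⊕1 = 1
s8: b8⊕b9⊕b10⊕b11⊕b12⊕b13⊕b14⊕b15 = 0⊕0⊕0⊕1⊕0⊕1⊕0⊕1 = 1
Syndrome (s8...s1) = 1110 → position 14.

14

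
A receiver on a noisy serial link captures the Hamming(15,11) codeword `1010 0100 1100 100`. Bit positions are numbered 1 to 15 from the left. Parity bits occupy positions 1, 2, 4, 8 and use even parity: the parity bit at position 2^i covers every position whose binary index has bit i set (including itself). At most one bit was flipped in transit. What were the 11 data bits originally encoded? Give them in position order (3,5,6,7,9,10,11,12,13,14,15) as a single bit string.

10101000100

s1: b1⊕b3⊕b5⊕b7⊕b9⊕b11⊕b13⊕b15 = 1⊕1⊕0⊕0⊕1⊕0⊕1⊕0 = 0
s2: b2⊕b3⊕b6⊕b7⊕b10⊕b11⊕b14⊕b15 = 0⊕1⊕1⊕0⊕1⊕0⊕0⊕0 = 1
s4: b4⊕b5⊕b6⊕b7⊕b12⊕b13⊕b14⊕b15 = 0⊕0⊕1⊕0⊕0⊕1⊕0⊕0 = 0
s8: b8⊕b9⊕b10⊕b11⊕b12⊕b13⊕b14⊕b15 = 0⊕1⊕1⊕0⊕0⊕1⊕0⊕0 = 1
Syndrome (s8...s1) = 1010 → position 10.
Flip bit 10: corrected codeword = 101001001000100
Data bits at positions 3,5,6,7,9,10,11,12,13,14,15: 10101000100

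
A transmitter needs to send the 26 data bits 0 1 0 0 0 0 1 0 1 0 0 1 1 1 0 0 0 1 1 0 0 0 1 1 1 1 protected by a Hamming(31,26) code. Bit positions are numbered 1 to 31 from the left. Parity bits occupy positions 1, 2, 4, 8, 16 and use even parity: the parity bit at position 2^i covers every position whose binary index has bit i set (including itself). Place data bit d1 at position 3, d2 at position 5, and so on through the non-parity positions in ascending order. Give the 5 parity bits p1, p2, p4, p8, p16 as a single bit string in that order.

00111

Place data bits at non-power-of-two positions: b3=0, b5=1, b6=0, b7=0, b9=0, b10=0, b11=1, b12=0, b13=1, b14=0, b15=0, b17=1, b18=1, b19=1, b20=0, b21=0, b22=0, b23=1, b24=1, b25=0, b26=0, b27=0, b28=1, b29=1, b30=1, b31=1.
p1 = XOR of data positions {3,5,7,9,11,13,15,17,19,21,23,25,27,29,31} = 0⊕1⊕0⊕0⊕1⊕1⊕0⊕1⊕1⊕0⊕1⊕0⊕0⊕1⊕1 = 0
p2 = XOR of data positions {3,6,7,10,11,14,15,18,19,22,23,26,27,30,31} = 0⊕0⊕0⊕0⊕1⊕0⊕0⊕1⊕1⊕0⊕1⊕0⊕0⊕1⊕1 = 0
p4 = XOR of data positions {5,6,7,12,13,14,15,20,21,22,23,28,29,30,31} = 1⊕0⊕0⊕0⊕1⊕0⊕0⊕0⊕0⊕0⊕1⊕1⊕1⊕1⊕1 = 1
p8 = XOR of data positions {9,10,11,12,13,14,15,24,25,26,27,28,29,30,31} = 0⊕0⊕1⊕0⊕1⊕0⊕0⊕1⊕0⊕0⊕0⊕1⊕1⊕1⊕1 = 1
p16 = XOR of data positions {17,18,19,20,21,22,23,24,25,26,27,28,29,30,31} = 1⊕1⊕1⊕0⊕0⊕0⊕1⊕1⊕0⊕0⊕0⊕1⊕1⊕1⊕1 = 1
Parity bits p1,p2,p4,p8,p16 = 00111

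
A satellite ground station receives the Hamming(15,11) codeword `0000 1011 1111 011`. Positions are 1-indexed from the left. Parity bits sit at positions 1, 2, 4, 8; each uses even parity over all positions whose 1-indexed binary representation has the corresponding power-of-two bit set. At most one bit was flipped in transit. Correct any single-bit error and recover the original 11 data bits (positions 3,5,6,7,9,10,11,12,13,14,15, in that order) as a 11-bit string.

s1: b1⊕b3⊕b5⊕b7⊕b9⊕b11⊕b13⊕b15 = 0⊕0⊕1⊕1⊕1⊕1⊕0⊕1 = 1
s2: b2⊕b3⊕b6⊕b7⊕b10⊕b11⊕b14⊕b15 = 0⊕0⊕0⊕1⊕1⊕1⊕1⊕1 = 1
s4: b4⊕b5⊕b6⊕b7⊕b12⊕b13⊕b14⊕b15 = 0⊕1⊕0⊕1⊕1⊕0⊕1⊕1 = 1
s8: b8⊕b9⊕b10⊕b11⊕b12⊕b13⊕b14⊕b15 = 1⊕1⊕1⊕1⊕1⊕0⊕1⊕1 = 1
Syndrome (s8...s1) = 1111 → position 15.
Flip bit 15: corrected codeword = 000010111111010
Data bits at positions 3,5,6,7,9,10,11,12,13,14,15: 01011111010

01011111010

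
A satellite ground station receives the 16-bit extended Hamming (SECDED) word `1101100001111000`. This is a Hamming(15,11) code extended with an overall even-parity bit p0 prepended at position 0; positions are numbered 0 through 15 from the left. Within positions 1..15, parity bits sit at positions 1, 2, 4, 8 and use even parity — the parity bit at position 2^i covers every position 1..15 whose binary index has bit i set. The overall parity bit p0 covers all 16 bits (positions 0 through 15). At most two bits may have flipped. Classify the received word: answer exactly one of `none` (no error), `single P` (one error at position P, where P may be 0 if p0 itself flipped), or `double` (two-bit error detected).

double

s1: b1⊕b3⊕b5⊕b7⊕b9⊕b11⊕b13⊕b15 = 1⊕1⊕0⊕0⊕1⊕1⊕0⊕0 = 0
s2: b2⊕b3⊕b6⊕b7⊕b10⊕b11⊕b14⊕b15 = 0⊕1⊕0⊕0⊕1⊕1⊕0⊕0 = 1
s4: b4⊕b5⊕b6⊕b7⊕b12⊕b13⊕b14⊕b15 = 1⊕0⊕0⊕0⊕1⊕0⊕0⊕0 = 0
s8: b8⊕b9⊕b10⊕b11⊕b12⊕b13⊕b14⊕b15 = 0⊕1⊕1⊕1⊕1⊕0⊕0⊕0 = 0
Syndrome (s8...s1) = 0010 → position 2.
Overall parity (XOR of all 16 bits, including p0): 1⊕1⊕0⊕1⊕1⊕0⊕0⊕0⊕0⊕1⊕1⊕1⊕1⊕0⊕0⊕0 = 0
Overall=0, syndrome position=2 → double-bit error detected (uncorrectable).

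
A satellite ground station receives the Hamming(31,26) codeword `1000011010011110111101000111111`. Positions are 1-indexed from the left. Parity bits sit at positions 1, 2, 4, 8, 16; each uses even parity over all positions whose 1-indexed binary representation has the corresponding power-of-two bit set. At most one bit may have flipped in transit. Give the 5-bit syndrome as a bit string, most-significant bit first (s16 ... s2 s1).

11010

s1: b1⊕b3⊕b5⊕b7⊕b9⊕b11⊕b13⊕b15⊕b17⊕b19⊕b21⊕b23⊕b25⊕b27⊕b29⊕b31 = 1⊕0⊕0⊕1⊕1⊕0⊕1⊕1⊕1⊕1⊕0⊕0⊕0⊕1⊕1⊕1 = 0
s2: b2⊕b3⊕b6⊕b7⊕b10⊕b11⊕b14⊕b15⊕b18⊕b19⊕b22⊕b23⊕b26⊕b27⊕b30⊕b31 = 0⊕0⊕1⊕1⊕0⊕0⊕1⊕1⊕1⊕1⊕1⊕0⊕1⊕1⊕1⊕1 = 1
s4: b4⊕b5⊕b6⊕b7⊕b12⊕b13⊕b14⊕b15⊕b20⊕b21⊕b22⊕b23⊕b28⊕b29⊕b30⊕b31 = 0⊕0⊕1⊕1⊕1⊕1⊕1⊕1⊕1⊕0⊕1⊕0⊕1⊕1⊕1⊕1 = 0
s8: b8⊕b9⊕b10⊕b11⊕b12⊕b13⊕b14⊕b15⊕b24⊕b25⊕b26⊕b27⊕b28⊕b29⊕b30⊕b31 = 0⊕1⊕0⊕0⊕1⊕1⊕1⊕1⊕0⊕0⊕1⊕1⊕1⊕1⊕1⊕1 = 1
s16: b16⊕b17⊕b18⊕b19⊕b20⊕b21⊕b22⊕b23⊕b24⊕b25⊕b26⊕b27⊕b28⊕b29⊕b30⊕b31 = 0⊕1⊕1⊕1⊕1⊕0⊕1⊕0⊕0⊕0⊕1⊕1⊕1⊕1⊕1⊕1 = 1
Syndrome (s16...s1) = 11010 → position 26.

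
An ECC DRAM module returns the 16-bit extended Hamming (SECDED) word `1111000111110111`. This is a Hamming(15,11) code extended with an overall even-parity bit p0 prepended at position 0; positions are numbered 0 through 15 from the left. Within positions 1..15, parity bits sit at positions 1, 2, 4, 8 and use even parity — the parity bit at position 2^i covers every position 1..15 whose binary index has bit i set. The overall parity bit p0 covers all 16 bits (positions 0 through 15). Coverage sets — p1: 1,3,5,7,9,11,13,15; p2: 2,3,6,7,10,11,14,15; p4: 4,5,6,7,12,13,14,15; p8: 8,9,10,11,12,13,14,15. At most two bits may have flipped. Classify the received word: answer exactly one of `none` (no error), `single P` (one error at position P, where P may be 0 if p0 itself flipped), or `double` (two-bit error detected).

s1: b1⊕b3⊕b5⊕b7⊕b9⊕b11⊕b13⊕b15 = 1⊕1⊕0⊕1⊕1⊕1⊕1⊕1 = 1
s2: b2⊕b3⊕b6⊕b7⊕b10⊕b11⊕b14⊕b15 = 1⊕1⊕0⊕1⊕1⊕1⊕1⊕1 = 1
s4: b4⊕b5⊕b6⊕b7⊕b12⊕b13⊕b14⊕b15 = 0⊕0⊕0⊕1⊕0⊕1⊕1⊕1 = 0
s8: b8⊕b9⊕b10⊕b11⊕b12⊕b13⊕b14⊕b15 = 1⊕1⊕1⊕1⊕0⊕1⊕1⊕1 = 1
Syndrome (s8...s1) = 1011 → position 11.
Overall parity (XOR of all 16 bits, including p0): 1⊕1⊕1⊕1⊕0⊕0⊕0⊕1⊕1⊕1⊕1⊕1⊕0⊕1⊕1⊕1 = 0
Overall=0, syndrome position=11 → double-bit error detected (uncorrectable).

double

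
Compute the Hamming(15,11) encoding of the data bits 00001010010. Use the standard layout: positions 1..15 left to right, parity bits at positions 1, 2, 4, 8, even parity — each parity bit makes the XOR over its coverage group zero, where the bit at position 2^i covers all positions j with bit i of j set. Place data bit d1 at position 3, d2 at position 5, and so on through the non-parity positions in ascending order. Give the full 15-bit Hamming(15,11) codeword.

Place data bits at non-power-of-two positions: b3=0, b5=0, b6=0, b7=0, b9=1, b10=0, b11=1, b12=0, b13=0, b14=1, b15=0.
p1 = XOR of data positions {3,5,7,9,11,13,15} = 0⊕0⊕0⊕1⊕1⊕0⊕0 = 0
p2 = XOR of data positions {3,6,7,10,11,14,15} = 0⊕0⊕0⊕0⊕1⊕1⊕0 = 0
p4 = XOR of data positions {5,6,7,12,13,14,15} = 0⊕0⊕0⊕0⊕0⊕1⊕0 = 1
p8 = XOR of data positions {9,10,11,12,13,14,15} = 1⊕0⊕1⊕0⊕0⊕1⊕0 = 1
Codeword b1..b15 = 000100011010010

000100011010010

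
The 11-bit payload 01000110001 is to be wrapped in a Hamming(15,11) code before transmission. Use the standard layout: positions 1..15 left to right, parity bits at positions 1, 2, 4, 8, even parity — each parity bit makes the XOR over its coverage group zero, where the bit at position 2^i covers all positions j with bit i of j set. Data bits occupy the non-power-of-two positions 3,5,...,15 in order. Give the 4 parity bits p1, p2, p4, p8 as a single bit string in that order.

1101

Place data bits at non-power-of-two positions: b3=0, b5=1, b6=0, b7=0, b9=0, b10=1, b11=1, b12=0, b13=0, b14=0, b15=1.
p1 = XOR of data positions {3,5,7,9,11,13,15} = 0⊕1⊕0⊕0⊕1⊕0⊕1 = 1
p2 = XOR of data positions {3,6,7,10,11,14,15} = 0⊕0⊕0⊕1⊕1⊕0⊕1 = 1
p4 = XOR of data positions {5,6,7,12,13,14,15} = 1⊕0⊕0⊕0⊕0⊕0⊕1 = 0
p8 = XOR of data positions {9,10,11,12,13,14,15} = 0⊕1⊕1⊕0⊕0⊕0⊕1 = 1
Parity bits p1,p2,p4,p8 = 1101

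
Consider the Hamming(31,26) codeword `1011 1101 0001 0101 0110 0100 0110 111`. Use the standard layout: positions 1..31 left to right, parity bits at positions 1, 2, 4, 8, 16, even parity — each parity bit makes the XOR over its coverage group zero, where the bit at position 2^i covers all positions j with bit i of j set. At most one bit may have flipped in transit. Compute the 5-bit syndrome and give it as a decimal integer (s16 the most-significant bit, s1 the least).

s1: b1⊕b3⊕b5⊕b7⊕b9⊕b11⊕b13⊕b15⊕b17⊕b19⊕b21⊕b23⊕b25⊕b27⊕b29⊕b31 = 1⊕1⊕1⊕0⊕0⊕0⊕0⊕0⊕0⊕1⊕0⊕0⊕0⊕1⊕1⊕1 = 1
s2: b2⊕b3⊕b6⊕b7⊕b10⊕b11⊕b14⊕b15⊕b18⊕b19⊕b22⊕b23⊕b26⊕b27⊕b30⊕b31 = 0⊕1⊕1⊕0⊕0⊕0⊕1⊕0⊕1⊕1⊕1⊕0⊕1⊕1⊕1⊕1 = 0
s4: b4⊕b5⊕b6⊕b7⊕b12⊕b13⊕b14⊕b15⊕b20⊕b21⊕b22⊕b23⊕b28⊕b29⊕b30⊕b31 = 1⊕1⊕1⊕0⊕1⊕0⊕1⊕0⊕0⊕0⊕1⊕0⊕0⊕1⊕1⊕1 = 1
s8: b8⊕b9⊕b10⊕b11⊕b12⊕b13⊕b14⊕b15⊕b24⊕b25⊕b26⊕b27⊕b28⊕b29⊕b30⊕b31 = 1⊕0⊕0⊕0⊕1⊕0⊕1⊕0⊕0⊕0⊕1⊕1⊕0⊕1⊕1⊕1 = 0
s16: b16⊕b17⊕b18⊕b19⊕b20⊕b21⊕b22⊕b23⊕b24⊕b25⊕b26⊕b27⊕b28⊕b29⊕b30⊕b31 = 1⊕0⊕1⊕1⊕0⊕0⊕1⊕0⊕0⊕0⊕1⊕1⊕0⊕1⊕1⊕1 = 1
Syndrome (s16...s1) = 10101 → position 21.

21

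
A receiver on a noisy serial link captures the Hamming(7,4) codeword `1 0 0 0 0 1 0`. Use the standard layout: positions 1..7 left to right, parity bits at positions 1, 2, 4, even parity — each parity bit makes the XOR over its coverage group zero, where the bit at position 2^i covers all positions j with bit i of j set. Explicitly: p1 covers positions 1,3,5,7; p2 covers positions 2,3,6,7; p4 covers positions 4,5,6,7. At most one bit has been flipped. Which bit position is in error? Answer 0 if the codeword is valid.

7

s1: b1⊕b3⊕b5⊕b7 = 1⊕0⊕0⊕0 = 1
s2: b2⊕b3⊕b6⊕b7 = 0⊕0⊕1⊕0 = 1
s4: b4⊕b5⊕b6⊕b7 = 0⊕0⊕1⊕0 = 1
Syndrome (s4...s1) = 111 → position 7.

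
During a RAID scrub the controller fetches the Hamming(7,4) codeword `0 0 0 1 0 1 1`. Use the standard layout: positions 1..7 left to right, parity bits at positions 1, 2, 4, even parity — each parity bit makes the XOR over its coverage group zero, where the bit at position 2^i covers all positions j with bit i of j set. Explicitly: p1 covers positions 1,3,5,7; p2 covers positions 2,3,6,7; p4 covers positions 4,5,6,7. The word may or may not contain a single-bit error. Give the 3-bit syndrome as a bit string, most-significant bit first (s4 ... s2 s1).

s1: b1⊕b3⊕b5⊕b7 = 0⊕0⊕0⊕1 = 1
s2: b2⊕b3⊕b6⊕b7 = 0⊕0⊕1⊕1 = 0
s4: b4⊕b5⊕b6⊕b7 = 1⊕0⊕1⊕1 = 1
Syndrome (s4...s1) = 101 → position 5.

101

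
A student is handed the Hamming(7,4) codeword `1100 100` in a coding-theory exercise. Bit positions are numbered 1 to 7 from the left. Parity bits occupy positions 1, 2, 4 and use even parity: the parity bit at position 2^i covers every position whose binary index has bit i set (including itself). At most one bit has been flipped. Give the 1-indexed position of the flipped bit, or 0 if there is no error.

6

s1: b1⊕b3⊕b5⊕b7 = 1⊕0⊕1⊕0 = 0
s2: b2⊕b3⊕b6⊕b7 = 1⊕0⊕0⊕0 = 1
s4: b4⊕b5⊕b6⊕b7 = 0⊕1⊕0⊕0 = 1
Syndrome (s4...s1) = 110 → position 6.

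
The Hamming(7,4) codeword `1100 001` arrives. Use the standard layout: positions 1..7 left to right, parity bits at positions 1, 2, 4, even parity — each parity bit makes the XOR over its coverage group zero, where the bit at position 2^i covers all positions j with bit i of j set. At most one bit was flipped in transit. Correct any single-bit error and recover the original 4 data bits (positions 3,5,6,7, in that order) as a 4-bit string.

s1: b1⊕b3⊕b5⊕b7 = 1⊕0⊕0⊕1 = 0
s2: b2⊕b3⊕b6⊕b7 = 1⊕0⊕0⊕1 = 0
s4: b4⊕b5⊕b6⊕b7 = 0⊕0⊕0⊕1 = 1
Syndrome (s4...s1) = 100 → position 4.
Flip bit 4: corrected codeword = 1101001
Data bits at positions 3,5,6,7: 0001

0001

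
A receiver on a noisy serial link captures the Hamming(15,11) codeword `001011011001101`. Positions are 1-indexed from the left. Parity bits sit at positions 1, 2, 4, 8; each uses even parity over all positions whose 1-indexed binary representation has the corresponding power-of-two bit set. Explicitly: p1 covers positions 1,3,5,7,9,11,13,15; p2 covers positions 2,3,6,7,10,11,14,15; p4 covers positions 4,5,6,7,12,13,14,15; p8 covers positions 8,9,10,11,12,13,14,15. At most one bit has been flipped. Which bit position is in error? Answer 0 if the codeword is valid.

15

s1: b1⊕b3⊕b5⊕b7⊕b9⊕b11⊕b13⊕b15 = 0⊕1⊕1⊕0⊕1⊕0⊕1⊕1 = 1
s2: b2⊕b3⊕b6⊕b7⊕b10⊕b11⊕b14⊕b15 = 0⊕1⊕1⊕0⊕0⊕0⊕0⊕1 = 1
s4: b4⊕b5⊕b6⊕b7⊕b12⊕b13⊕b14⊕b15 = 0⊕1⊕1⊕0⊕1⊕1⊕0⊕1 = 1
s8: b8⊕b9⊕b10⊕b11⊕b12⊕b13⊕b14⊕b15 = 1⊕1⊕0⊕0⊕1⊕1⊕0⊕1 = 1
Syndrome (s8...s1) = 1111 → position 15.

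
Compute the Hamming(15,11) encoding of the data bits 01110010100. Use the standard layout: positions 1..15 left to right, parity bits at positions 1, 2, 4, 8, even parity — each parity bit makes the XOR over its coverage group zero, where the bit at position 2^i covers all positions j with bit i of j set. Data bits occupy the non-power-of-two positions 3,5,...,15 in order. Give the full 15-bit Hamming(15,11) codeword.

010011100010100

Place data bits at non-power-of-two positions: b3=0, b5=1, b6=1, b7=1, b9=0, b10=0, b11=1, b12=0, b13=1, b14=0, b15=0.
p1 = XOR of data positions {3,5,7,9,11,13,15} = 0⊕1⊕1⊕0⊕1⊕1⊕0 = 0
p2 = XOR of data positions {3,6,7,10,11,14,15} = 0⊕1⊕1⊕0⊕1⊕0⊕0 = 1
p4 = XOR of data positions {5,6,7,12,13,14,15} = 1⊕1⊕1⊕0⊕1⊕0⊕0 = 0
p8 = XOR of data positions {9,10,11,12,13,14,15} = 0⊕0⊕1⊕0⊕1⊕0⊕0 = 0
Codeword b1..b15 = 010011100010100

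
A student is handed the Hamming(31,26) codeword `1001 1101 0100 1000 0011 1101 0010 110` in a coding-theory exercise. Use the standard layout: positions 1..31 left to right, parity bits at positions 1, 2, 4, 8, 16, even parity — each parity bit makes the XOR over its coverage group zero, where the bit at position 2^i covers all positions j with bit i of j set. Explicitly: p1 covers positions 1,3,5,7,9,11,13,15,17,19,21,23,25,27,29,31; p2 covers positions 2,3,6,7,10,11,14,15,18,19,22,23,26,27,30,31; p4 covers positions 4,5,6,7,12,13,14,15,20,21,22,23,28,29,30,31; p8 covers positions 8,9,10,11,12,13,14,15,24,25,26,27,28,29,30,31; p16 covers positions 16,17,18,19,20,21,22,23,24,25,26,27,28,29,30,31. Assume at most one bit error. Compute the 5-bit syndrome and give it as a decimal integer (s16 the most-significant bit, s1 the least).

13

s1: b1⊕b3⊕b5⊕b7⊕b9⊕b11⊕b13⊕b15⊕b17⊕b19⊕b21⊕b23⊕b25⊕b27⊕b29⊕b31 = 1⊕0⊕1⊕0⊕0⊕0⊕1⊕0⊕0⊕1⊕1⊕0⊕0⊕1⊕1⊕0 = 1
s2: b2⊕b3⊕b6⊕b7⊕b10⊕b11⊕b14⊕b15⊕b18⊕b19⊕b22⊕b23⊕b26⊕b27⊕b30⊕b31 = 0⊕0⊕1⊕0⊕1⊕0⊕0⊕0⊕0⊕1⊕1⊕0⊕0⊕1⊕1⊕0 = 0
s4: b4⊕b5⊕b6⊕b7⊕b12⊕b13⊕b14⊕b15⊕b20⊕b21⊕b22⊕b23⊕b28⊕b29⊕b30⊕b31 = 1⊕1⊕1⊕0⊕0⊕1⊕0⊕0⊕1⊕1⊕1⊕0⊕0⊕1⊕1⊕0 = 1
s8: b8⊕b9⊕b10⊕b11⊕b12⊕b13⊕b14⊕b15⊕b24⊕b25⊕b26⊕b27⊕b28⊕b29⊕b30⊕b31 = 1⊕0⊕1⊕0⊕0⊕1⊕0⊕0⊕1⊕0⊕0⊕1⊕0⊕1⊕1⊕0 = 1
s16: b16⊕b17⊕b18⊕b19⊕b20⊕b21⊕b22⊕b23⊕b24⊕b25⊕b26⊕b27⊕b28⊕b29⊕b30⊕b31 = 0⊕0⊕0⊕1⊕1⊕1⊕1⊕0⊕1⊕0⊕0⊕1⊕0⊕1⊕1⊕0 = 0
Syndrome (s16...s1) = 01101 → position 13.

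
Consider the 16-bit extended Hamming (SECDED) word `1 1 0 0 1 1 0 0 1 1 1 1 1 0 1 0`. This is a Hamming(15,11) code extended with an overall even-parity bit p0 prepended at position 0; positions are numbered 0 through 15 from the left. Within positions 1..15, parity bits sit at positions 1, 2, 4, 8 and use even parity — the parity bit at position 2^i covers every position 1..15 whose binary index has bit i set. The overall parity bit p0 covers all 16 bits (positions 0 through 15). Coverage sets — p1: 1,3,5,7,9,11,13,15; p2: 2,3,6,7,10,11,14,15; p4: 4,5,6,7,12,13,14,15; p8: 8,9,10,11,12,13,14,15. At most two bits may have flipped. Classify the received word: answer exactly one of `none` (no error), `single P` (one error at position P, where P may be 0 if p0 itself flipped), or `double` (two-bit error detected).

s1: b1⊕b3⊕b5⊕b7⊕b9⊕b11⊕b13⊕b15 = 1⊕0⊕1⊕0⊕1⊕1⊕0⊕0 = 0
s2: b2⊕b3⊕b6⊕b7⊕b10⊕b11⊕b14⊕b15 = 0⊕0⊕0⊕0⊕1⊕1⊕1⊕0 = 1
s4: b4⊕b5⊕b6⊕b7⊕b12⊕b13⊕b14⊕b15 = 1⊕1⊕0⊕0⊕1⊕0⊕1⊕0 = 0
s8: b8⊕b9⊕b10⊕b11⊕b12⊕b13⊕b14⊕b15 = 1⊕1⊕1⊕1⊕1⊕0⊕1⊕0 = 0
Syndrome (s8...s1) = 0010 → position 2.
Overall parity (XOR of all 16 bits, including p0): 1⊕1⊕0⊕0⊕1⊕1⊕0⊕0⊕1⊕1⊕1⊕1⊕1⊕0⊕1⊕0 = 0
Overall=0, syndrome position=2 → double-bit error detected (uncorrectable).

double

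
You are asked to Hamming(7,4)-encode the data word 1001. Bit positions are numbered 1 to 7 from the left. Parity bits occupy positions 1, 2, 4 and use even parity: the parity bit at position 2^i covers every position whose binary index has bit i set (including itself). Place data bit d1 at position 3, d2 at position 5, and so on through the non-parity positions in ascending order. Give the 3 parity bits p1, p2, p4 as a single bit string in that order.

Place data bits at non-power-of-two positions: b3=1, b5=0, b6=0, b7=1.
p1 = XOR of data positions {3,5,7} = 1⊕0⊕1 = 0
p2 = XOR of data positions {3,6,7} = 1⊕0⊕1 = 0
p4 = XOR of data positions {5,6,7} = 0⊕0⊕1 = 1
Parity bits p1,p2,p4 = 001

001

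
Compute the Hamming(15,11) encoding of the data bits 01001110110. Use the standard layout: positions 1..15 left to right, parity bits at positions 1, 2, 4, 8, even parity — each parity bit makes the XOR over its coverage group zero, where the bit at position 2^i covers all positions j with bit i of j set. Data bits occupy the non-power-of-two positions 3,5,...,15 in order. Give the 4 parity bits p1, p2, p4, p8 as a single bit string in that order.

0111

Place data bits at non-power-of-two positions: b3=0, b5=1, b6=0, b7=0, b9=1, b10=1, b11=1, b12=0, b13=1, b14=1, b15=0.
p1 = XOR of data positions {3,5,7,9,11,13,15} = 0⊕1⊕0⊕1⊕1⊕1⊕0 = 0
p2 = XOR of data positions {3,6,7,10,11,14,15} = 0⊕0⊕0⊕1⊕1⊕1⊕0 = 1
p4 = XOR of data positions {5,6,7,12,13,14,15} = 1⊕0⊕0⊕0⊕1⊕1⊕0 = 1
p8 = XOR of data positions {9,10,11,12,13,14,15} = 1⊕1⊕1⊕0⊕1⊕1⊕0 = 1
Parity bits p1,p2,p4,p8 = 0111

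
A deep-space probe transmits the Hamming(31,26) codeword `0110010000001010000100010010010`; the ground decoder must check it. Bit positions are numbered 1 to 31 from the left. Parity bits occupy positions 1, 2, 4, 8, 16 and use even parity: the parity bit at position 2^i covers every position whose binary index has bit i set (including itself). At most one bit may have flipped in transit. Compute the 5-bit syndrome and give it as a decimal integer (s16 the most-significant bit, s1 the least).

12

s1: b1⊕b3⊕b5⊕b7⊕b9⊕b11⊕b13⊕b15⊕b17⊕b19⊕b21⊕b23⊕b25⊕b27⊕b29⊕b31 = 0⊕1⊕0⊕0⊕0⊕0⊕1⊕1⊕0⊕0⊕0⊕0⊕0⊕1⊕0⊕0 = 0
s2: b2⊕b3⊕b6⊕b7⊕b10⊕b11⊕b14⊕b15⊕b18⊕b19⊕b22⊕b23⊕b26⊕b27⊕b30⊕b31 = 1⊕1⊕1⊕0⊕0⊕0⊕0⊕1⊕0⊕0⊕0⊕0⊕0⊕1⊕1⊕0 = 0
s4: b4⊕b5⊕b6⊕b7⊕b12⊕b13⊕b14⊕b15⊕b20⊕b21⊕b22⊕b23⊕b28⊕b29⊕b30⊕b31 = 0⊕0⊕1⊕0⊕0⊕1⊕0⊕1⊕1⊕0⊕0⊕0⊕0⊕0⊕1⊕0 = 1
s8: b8⊕b9⊕b10⊕b11⊕b12⊕b13⊕b14⊕b15⊕b24⊕b25⊕b26⊕b27⊕b28⊕b29⊕b30⊕b31 = 0⊕0⊕0⊕0⊕0⊕1⊕0⊕1⊕1⊕0⊕0⊕1⊕0⊕0⊕1⊕0 = 1
s16: b16⊕b17⊕b18⊕b19⊕b20⊕b21⊕b22⊕b23⊕b24⊕b25⊕b26⊕b27⊕b28⊕b29⊕b30⊕b31 = 0⊕0⊕0⊕0⊕1⊕0⊕0⊕0⊕1⊕0⊕0⊕1⊕0⊕0⊕1⊕0 = 0
Syndrome (s16...s1) = 01100 → position 12.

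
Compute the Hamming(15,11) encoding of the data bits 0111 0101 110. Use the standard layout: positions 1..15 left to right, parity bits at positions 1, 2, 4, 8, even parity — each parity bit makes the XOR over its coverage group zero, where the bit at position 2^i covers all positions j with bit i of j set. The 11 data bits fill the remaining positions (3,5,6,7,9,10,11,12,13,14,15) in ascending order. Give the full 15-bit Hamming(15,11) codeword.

Place data bits at non-power-of-two positions: b3=0, b5=1, b6=1, b7=1, b9=0, b10=1, b11=0, b12=1, b13=1, b14=1, b15=0.
p1 = XOR of data positions {3,5,7,9,11,13,15} = 0⊕1⊕1⊕0⊕0⊕1⊕0 = 1
p2 = XOR of data positions {3,6,7,10,11,14,15} = 0⊕1⊕1⊕1⊕0⊕1⊕0 = 0
p4 = XOR of data positions {5,6,7,12,13,14,15} = 1⊕1⊕1⊕1⊕1⊕1⊕0 = 0
p8 = XOR of data positions {9,10,11,12,13,14,15} = 0⊕1⊕0⊕1⊕1⊕1⊕0 = 0
Codeword b1..b15 = 100011100101110

100011100101110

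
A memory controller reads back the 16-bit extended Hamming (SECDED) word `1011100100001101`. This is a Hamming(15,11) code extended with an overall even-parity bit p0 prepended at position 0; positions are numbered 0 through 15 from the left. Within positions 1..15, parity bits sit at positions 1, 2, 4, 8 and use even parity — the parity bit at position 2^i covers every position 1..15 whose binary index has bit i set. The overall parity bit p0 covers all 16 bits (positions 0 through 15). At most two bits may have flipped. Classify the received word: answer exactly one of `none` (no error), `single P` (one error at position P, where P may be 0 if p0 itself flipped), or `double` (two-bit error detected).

s1: b1⊕b3⊕b5⊕b7⊕b9⊕b11⊕b13⊕b15 = 0⊕1⊕0⊕1⊕0⊕0⊕1⊕1 = 0
s2: b2⊕b3⊕b6⊕b7⊕b10⊕b11⊕b14⊕b15 = 1⊕1⊕0⊕1⊕0⊕0⊕0⊕1 = 0
s4: b4⊕b5⊕b6⊕b7⊕b12⊕b13⊕b14⊕b15 = 1⊕0⊕0⊕1⊕1⊕1⊕0⊕1 = 1
s8: b8⊕b9⊕b10⊕b11⊕b12⊕b13⊕b14⊕b15 = 0⊕0⊕0⊕0⊕1⊕1⊕0⊕1 = 1
Syndrome (s8...s1) = 1100 → position 12.
Overall parity (XOR of all 16 bits, including p0): 1⊕0⊕1⊕1⊕1⊕0⊕0⊕1⊕0⊕0⊕0⊕0⊕1⊕1⊕0⊕1 = 0
Overall=0, syndrome position=12 → double-bit error detected (uncorrectable).

double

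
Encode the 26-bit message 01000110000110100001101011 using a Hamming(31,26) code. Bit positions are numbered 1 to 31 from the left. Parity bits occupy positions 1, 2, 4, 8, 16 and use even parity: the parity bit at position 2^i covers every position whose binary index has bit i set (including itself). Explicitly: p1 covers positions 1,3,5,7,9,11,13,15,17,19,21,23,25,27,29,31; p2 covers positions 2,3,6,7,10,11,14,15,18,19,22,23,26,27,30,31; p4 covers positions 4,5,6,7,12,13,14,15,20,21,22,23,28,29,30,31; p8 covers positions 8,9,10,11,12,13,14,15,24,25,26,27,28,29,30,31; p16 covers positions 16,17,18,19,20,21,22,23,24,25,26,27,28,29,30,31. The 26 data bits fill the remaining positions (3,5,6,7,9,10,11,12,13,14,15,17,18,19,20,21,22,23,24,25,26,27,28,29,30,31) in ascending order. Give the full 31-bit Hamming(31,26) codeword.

Place data bits at non-power-of-two positions: b3=0, b5=1, b6=0, b7=0, b9=0, b10=1, b11=1, b12=0, b13=0, b14=0, b15=0, b17=1, b18=1, b19=0, b20=1, b21=0, b22=0, b23=0, b24=0, b25=1, b26=1, b27=0, b28=1, b29=0, b30=1, b31=1.
p1 = XOR of data positions {3,5,7,9,11,13,15,17,19,21,23,25,27,29,31} = 0⊕1⊕0⊕0⊕1⊕0⊕0⊕1⊕0⊕0⊕0⊕1⊕0⊕0⊕1 = 1
p2 = XOR of data positions {3,6,7,10,11,14,15,18,19,22,23,26,27,30,31} = 0⊕0⊕0⊕1⊕1⊕0⊕0⊕1⊕0⊕0⊕0⊕1⊕0⊕1⊕1 = 0
p4 = XOR of data positions {5,6,7,12,13,14,15,20,21,22,23,28,29,30,31} = 1⊕0⊕0⊕0⊕0⊕0⊕0⊕1⊕0⊕0⊕0⊕1⊕0⊕1⊕1 = 1
p8 = XOR of data positions {9,10,11,12,13,14,15,24,25,26,27,28,29,30,31} = 0⊕1⊕1⊕0⊕0⊕0⊕0⊕0⊕1⊕1⊕0⊕1⊕0⊕1⊕1 = 1
p16 = XOR of data positions {17,18,19,20,21,22,23,24,25,26,27,28,29,30,31} = 1⊕1⊕0⊕1⊕0⊕0⊕0⊕0⊕1⊕1⊕0⊕1⊕0⊕1⊕1 = 0
Codeword b1..b31 = 1001100101100000110100001101011

1001100101100000110100001101011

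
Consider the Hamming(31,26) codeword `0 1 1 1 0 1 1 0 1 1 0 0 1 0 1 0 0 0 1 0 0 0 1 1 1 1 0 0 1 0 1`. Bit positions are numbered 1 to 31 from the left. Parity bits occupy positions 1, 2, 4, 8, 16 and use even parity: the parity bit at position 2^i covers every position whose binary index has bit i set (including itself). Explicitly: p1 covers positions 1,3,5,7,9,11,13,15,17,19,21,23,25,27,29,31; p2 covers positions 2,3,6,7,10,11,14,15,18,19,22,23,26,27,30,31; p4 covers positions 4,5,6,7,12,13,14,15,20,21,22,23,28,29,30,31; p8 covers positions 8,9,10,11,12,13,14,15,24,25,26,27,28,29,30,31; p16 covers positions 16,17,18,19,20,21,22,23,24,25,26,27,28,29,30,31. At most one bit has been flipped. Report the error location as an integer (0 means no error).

24

s1: b1⊕b3⊕b5⊕b7⊕b9⊕b11⊕b13⊕b15⊕b17⊕b19⊕b21⊕b23⊕b25⊕b27⊕b29⊕b31 = 0⊕1⊕0⊕1⊕1⊕0⊕1⊕1⊕0⊕1⊕0⊕1⊕1⊕0⊕1⊕1 = 0
s2: b2⊕b3⊕b6⊕b7⊕b10⊕b11⊕b14⊕b15⊕b18⊕b19⊕b22⊕b23⊕b26⊕b27⊕b30⊕b31 = 1⊕1⊕1⊕1⊕1⊕0⊕0⊕1⊕0⊕1⊕0⊕1⊕1⊕0⊕0⊕1 = 0
s4: b4⊕b5⊕b6⊕b7⊕b12⊕b13⊕b14⊕b15⊕b20⊕b21⊕b22⊕b23⊕b28⊕b29⊕b30⊕b31 = 1⊕0⊕1⊕1⊕0⊕1⊕0⊕1⊕0⊕0⊕0⊕1⊕0⊕1⊕0⊕1 = 0
s8: b8⊕b9⊕b10⊕b11⊕b12⊕b13⊕b14⊕b15⊕b24⊕b25⊕b26⊕b27⊕b28⊕b29⊕b30⊕b31 = 0⊕1⊕1⊕0⊕0⊕1⊕0⊕1⊕1⊕1⊕1⊕0⊕0⊕1⊕0⊕1 = 1
s16: b16⊕b17⊕b18⊕b19⊕b20⊕b21⊕b22⊕b23⊕b24⊕b25⊕b26⊕b27⊕b28⊕b29⊕b30⊕b31 = 0⊕0⊕0⊕1⊕0⊕0⊕0⊕1⊕1⊕1⊕1⊕0⊕0⊕1⊕0⊕1 = 1
Syndrome (s16...s1) = 11000 → position 24.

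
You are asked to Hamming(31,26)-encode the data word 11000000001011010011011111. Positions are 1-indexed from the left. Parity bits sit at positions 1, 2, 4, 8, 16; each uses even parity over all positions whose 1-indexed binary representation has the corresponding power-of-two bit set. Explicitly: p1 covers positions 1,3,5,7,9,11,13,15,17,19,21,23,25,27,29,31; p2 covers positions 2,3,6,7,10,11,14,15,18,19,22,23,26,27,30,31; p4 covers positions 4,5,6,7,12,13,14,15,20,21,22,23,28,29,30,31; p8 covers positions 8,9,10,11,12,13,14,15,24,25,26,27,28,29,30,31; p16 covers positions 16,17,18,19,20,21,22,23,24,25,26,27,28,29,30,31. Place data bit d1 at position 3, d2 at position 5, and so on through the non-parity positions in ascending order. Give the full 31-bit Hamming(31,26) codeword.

1111100000000010011010011011111

Place data bits at non-power-of-two positions: b3=1, b5=1, b6=0, b7=0, b9=0, b10=0, b11=0, b12=0, b13=0, b14=0, b15=1, b17=0, b18=1, b19=1, b20=0, b21=1, b22=0, b23=0, b24=1, b25=1, b26=0, b27=1, b28=1, b29=1, b30=1, b31=1.
p1 = XOR of data positions {3,5,7,9,11,13,15,17,19,21,23,25,27,29,31} = 1⊕1⊕0⊕0⊕0⊕0⊕1⊕0⊕1⊕1⊕0⊕1⊕1⊕1⊕1 = 1
p2 = XOR of data positions {3,6,7,10,11,14,15,18,19,22,23,26,27,30,31} = 1⊕0⊕0⊕0⊕0⊕0⊕1⊕1⊕1⊕0⊕0⊕0⊕1⊕1⊕1 = 1
p4 = XOR of data positions {5,6,7,12,13,14,15,20,21,22,23,28,29,30,31} = 1⊕0⊕0⊕0⊕0⊕0⊕1⊕0⊕1⊕0⊕0⊕1⊕1⊕1⊕1 = 1
p8 = XOR of data positions {9,10,11,12,13,14,15,24,25,26,27,28,29,30,31} = 0⊕0⊕0⊕0⊕0⊕0⊕1⊕1⊕1⊕0⊕1⊕1⊕1⊕1⊕1 = 0
p16 = XOR of data positions {17,18,19,20,21,22,23,24,25,26,27,28,29,30,31} = 0⊕1⊕1⊕0⊕1⊕0⊕0⊕1⊕1⊕0⊕1⊕1⊕1⊕1⊕1 = 0
Codeword b1..b31 = 1111100000000010011010011011111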